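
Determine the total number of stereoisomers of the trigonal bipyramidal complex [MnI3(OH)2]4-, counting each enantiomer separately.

A trigonal bipyramid has two axial and three equatorial sites, which are chemically inequivalent.
Systematic placement gives 3 geometric isomers: OH both equatorial; OH one axial, one equatorial; OH both axial.
Each arrangement has an internal mirror plane or centre of symmetry, so none is chiral.

3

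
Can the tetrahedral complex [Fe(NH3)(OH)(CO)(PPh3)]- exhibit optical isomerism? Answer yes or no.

All four vertices of a tetrahedron are equivalent and mutually adjacent, so cis/trans isomerism cannot arise.
Only one geometric arrangement is possible; it has no improper symmetry element, so it exists as a pair of enantiomers (2 stereoisomers).

yes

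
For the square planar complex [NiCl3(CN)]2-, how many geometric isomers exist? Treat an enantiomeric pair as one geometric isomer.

1

In a square planar complex each vertex has one trans partner and two cis neighbours.
Only one geometric arrangement is possible.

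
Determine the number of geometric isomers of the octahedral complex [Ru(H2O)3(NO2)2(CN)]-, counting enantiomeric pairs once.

3

Working through the distinct placements yields 3 geometric isomers: H2O mer, NO2 trans; H2O fac, NO2 cis; H2O mer, NO2 cis.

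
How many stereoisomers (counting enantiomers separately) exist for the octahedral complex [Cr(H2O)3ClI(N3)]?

The six octahedral sites form three mutually perpendicular trans pairs.
Working through the distinct placements yields 4 geometric isomers: H2O mer (3 arrangements); H2O fac (chiral).
One of these lacks any improper symmetry element and so occurs as an enantiomeric pair, giving 4 + 1 = 5 stereoisomers in total.

5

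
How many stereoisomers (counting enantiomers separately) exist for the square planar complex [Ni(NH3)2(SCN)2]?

2

A square has two trans pairs of vertices; adjacent vertices are cis.
Working through the distinct placements yields 2 geometric isomers: NH3 cis; NH3 trans.
Each arrangement has an internal mirror plane or centre of symmetry, so none is chiral.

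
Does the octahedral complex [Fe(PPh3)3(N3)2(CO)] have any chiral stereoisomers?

no

An octahedron has six vertices in three trans pairs; every non-trans pair is cis.
The distinct arrangements are (3 in all): PPh3 mer, N3 cis; PPh3 mer, N3 trans; PPh3 fac, N3 cis.
Each arrangement has an internal mirror plane or centre of symmetry, so none is chiral.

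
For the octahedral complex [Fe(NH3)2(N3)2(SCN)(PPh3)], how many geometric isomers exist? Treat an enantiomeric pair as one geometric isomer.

6

In an octahedral complex each vertex has one trans partner and four cis neighbours.
Working through the distinct placements yields 6 geometric isomers: NH3 trans, N3 trans; NH3 cis, N3 trans; NH3 cis, N3 cis (3 arrangements, 2 chiral); NH3 trans, N3 cis.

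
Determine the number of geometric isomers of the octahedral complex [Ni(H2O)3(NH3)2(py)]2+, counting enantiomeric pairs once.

In an octahedral complex each vertex has one trans partner and four cis neighbours.
Working through the distinct placements yields 3 geometric isomers: H2O mer, NH3 cis; H2O mer, NH3 trans; H2O fac, NH3 cis.

3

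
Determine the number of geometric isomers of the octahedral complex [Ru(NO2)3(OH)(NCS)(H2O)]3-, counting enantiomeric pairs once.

4

The six octahedral sites form three mutually perpendicular trans pairs.
There are 4 geometric isomers: NO2 mer (3 arrangements); NO2 fac (chiral).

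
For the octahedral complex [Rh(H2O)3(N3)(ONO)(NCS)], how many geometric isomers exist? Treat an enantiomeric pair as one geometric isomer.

In an octahedral complex each vertex has one trans partner and four cis neighbours.
Systematic placement gives 4 geometric isomers: H2O mer (3 arrangements); H2O fac (chiral).

4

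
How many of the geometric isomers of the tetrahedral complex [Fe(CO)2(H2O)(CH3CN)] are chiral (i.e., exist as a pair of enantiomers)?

0

All four vertices of a tetrahedron are equivalent and mutually adjacent, so cis/trans isomerism cannot arise.
Only one geometric arrangement is possible.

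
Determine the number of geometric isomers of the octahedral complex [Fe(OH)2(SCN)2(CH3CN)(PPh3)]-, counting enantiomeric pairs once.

An octahedron has six vertices in three trans pairs; every non-trans pair is cis.
There are 6 geometric isomers: OH cis, SCN trans; OH cis, SCN cis (3 arrangements, 2 chiral); OH trans, SCN trans; OH trans, SCN cis.

6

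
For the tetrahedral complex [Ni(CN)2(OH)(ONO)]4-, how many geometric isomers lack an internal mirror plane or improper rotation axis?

0

All four vertices of a tetrahedron are equivalent and mutually adjacent, so cis/trans isomerism cannot arise.
Only one geometric arrangement is possible.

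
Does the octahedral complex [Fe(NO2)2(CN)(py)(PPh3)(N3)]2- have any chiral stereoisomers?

yes

In an octahedral complex each vertex has one trans partner and four cis neighbours.
Exhaustive case analysis gives 9 geometric isomers.
Of these, 6 lack any improper symmetry element and so occur as enantiomeric pairs, giving 9 + 6 = 15 stereoisomers in total.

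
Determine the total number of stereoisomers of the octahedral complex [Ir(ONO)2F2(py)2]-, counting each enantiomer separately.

There are 5 geometric isomers: ONO trans, F trans, py trans; ONO cis, F trans, py cis; ONO cis, F cis, py trans; ONO cis, F cis, py cis (chiral); ONO trans, F cis, py cis.
One of these lacks any improper symmetry element and so occurs as an enantiomeric pair, giving 5 + 1 = 6 stereoisomers in total.

6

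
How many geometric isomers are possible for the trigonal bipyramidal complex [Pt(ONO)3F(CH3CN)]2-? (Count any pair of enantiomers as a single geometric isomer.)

4

A trigonal bipyramid has two axial and three equatorial sites, which are chemically inequivalent.
Systematic placement gives 4 geometric isomers: F axial, CH3CN axial; F equatorial, CH3CN axial; F axial, CH3CN equatorial; F equatorial, CH3CN equatorial.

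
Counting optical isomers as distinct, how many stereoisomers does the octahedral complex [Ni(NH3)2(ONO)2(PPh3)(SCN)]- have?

An octahedron has six vertices in three trans pairs; every non-trans pair is cis.
There are 6 geometric isomers: NH3 trans, ONO trans; NH3 trans, ONO cis; NH3 cis, ONO cis (3 arrangements, 2 chiral); NH3 cis, ONO trans.
Of these, 2 lack any improper symmetry element and so occur as enantiomeric pairs, giving 6 + 2 = 8 stereoisomers in total.

8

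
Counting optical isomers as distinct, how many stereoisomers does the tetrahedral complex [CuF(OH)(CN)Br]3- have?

Only one geometric arrangement is possible; it has no improper symmetry element, so it exists as a pair of enantiomers (2 stereoisomers).

2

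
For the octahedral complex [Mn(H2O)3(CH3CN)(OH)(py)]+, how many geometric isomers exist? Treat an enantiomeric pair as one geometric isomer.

An octahedron has six vertices in three trans pairs; every non-trans pair is cis.
The distinct arrangements are (4 in all): H2O mer (3 arrangements); H2O fac (chiral).

4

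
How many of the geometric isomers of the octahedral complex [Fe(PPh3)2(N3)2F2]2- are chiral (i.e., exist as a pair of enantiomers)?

There are 5 geometric isomers: PPh3 trans, N3 trans, F trans; PPh3 cis, N3 cis, F trans; PPh3 trans, N3 cis, F cis; PPh3 cis, N3 cis, F cis (chiral); PPh3 cis, N3 trans, F cis.
One of these lacks any improper symmetry element and so occurs as an enantiomeric pair, giving 5 + 1 = 6 stereoisomers in total.

1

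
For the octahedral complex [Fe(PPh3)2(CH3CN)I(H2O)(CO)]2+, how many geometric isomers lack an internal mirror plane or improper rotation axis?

6

Exhaustive case analysis gives 9 geometric isomers.
Of these, 6 lack any improper symmetry element and so occur as enantiomeric pairs, giving 9 + 6 = 15 stereoisomers in total.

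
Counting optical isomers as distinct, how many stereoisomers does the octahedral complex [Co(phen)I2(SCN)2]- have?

4

In an octahedral complex each vertex has one trans partner and four cis neighbours.
Each phen is bidentate and must span two cis positions.
Systematic placement gives 3 geometric isomers: I trans, SCN cis; I cis, SCN cis (chiral); I cis, SCN trans.
One of these lacks any improper symmetry element and so occurs as an enantiomeric pair, giving 3 + 1 = 4 stereoisomers in total.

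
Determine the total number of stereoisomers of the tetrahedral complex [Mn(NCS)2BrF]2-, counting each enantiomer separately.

In a tetrahedral complex all four positions are equivalent and every pair of ligands is adjacent — there is no cis/trans distinction.
Only one geometric arrangement is possible.

1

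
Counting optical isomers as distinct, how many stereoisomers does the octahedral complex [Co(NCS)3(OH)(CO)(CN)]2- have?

In an octahedral complex each vertex has one trans partner and four cis neighbours.
The distinct arrangements are (4 in all): NCS mer (3 arrangements); NCS fac (chiral).
One of these lacks any improper symmetry element and so occurs as an enantiomeric pair, giving 4 + 1 = 5 stereoisomers in total.

5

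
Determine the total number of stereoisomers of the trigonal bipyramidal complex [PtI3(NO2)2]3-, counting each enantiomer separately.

3

Systematic placement gives 3 geometric isomers: NO2 both equatorial; NO2 one axial, one equatorial; NO2 both axial.
Each arrangement has an internal mirror plane or centre of symmetry, so none is chiral.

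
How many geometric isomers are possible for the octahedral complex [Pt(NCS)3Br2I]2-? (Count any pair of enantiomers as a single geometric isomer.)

In an octahedral complex each vertex has one trans partner and four cis neighbours.
There are 3 geometric isomers: NCS mer, Br trans; NCS mer, Br cis; NCS fac, Br cis.

3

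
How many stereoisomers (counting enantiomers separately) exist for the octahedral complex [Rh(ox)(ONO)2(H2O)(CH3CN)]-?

Each ox is bidentate and must span two cis positions.
Systematic placement gives 4 geometric isomers: ONO cis (3 arrangements, 2 chiral); ONO trans.
Of these, 2 lack any improper symmetry element and so occur as enantiomeric pairs, giving 4 + 2 = 6 stereoisomers in total.

6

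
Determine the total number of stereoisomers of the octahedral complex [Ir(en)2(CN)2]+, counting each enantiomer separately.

The six octahedral sites form three mutually perpendicular trans pairs.
Each en is bidentate and must span two cis positions.
Systematic placement gives 2 geometric isomers: CN trans; CN cis (chiral).
One of these lacks any improper symmetry element and so occurs as an enantiomeric pair, giving 2 + 1 = 3 stereoisomers in total.

3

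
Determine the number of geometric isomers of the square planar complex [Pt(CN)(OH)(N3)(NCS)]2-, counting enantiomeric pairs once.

3

A square has two trans pairs of vertices; adjacent vertices are cis.
There are 3 geometric isomers: (CN/NCS trans, N3/OH trans); (CN/OH trans, N3/NCS trans); (CN/N3 trans, NCS/OH trans).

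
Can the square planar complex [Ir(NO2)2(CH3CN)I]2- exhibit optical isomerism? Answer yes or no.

There are 2 geometric isomers: NO2 cis; NO2 trans.
Each arrangement has an internal mirror plane or centre of symmetry, so none is chiral.

no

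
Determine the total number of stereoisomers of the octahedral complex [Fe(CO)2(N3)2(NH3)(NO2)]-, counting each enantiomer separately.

8

Systematic placement gives 6 geometric isomers: CO trans, N3 trans; CO trans, N3 cis; CO cis, N3 cis (3 arrangements, 2 chiral); CO cis, N3 trans.
Of these, 2 lack any improper symmetry element and so occur as enantiomeric pairs, giving 6 + 2 = 8 stereoisomers in total.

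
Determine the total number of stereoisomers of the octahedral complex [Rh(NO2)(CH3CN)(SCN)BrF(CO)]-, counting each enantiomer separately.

The six octahedral sites form three mutually perpendicular trans pairs.
Placing the ligands in turn and identifying arrangements related by rotation or reflection leaves 15 distinct geometric isomers.
Of these, 15 lack any improper symmetry element and so occur as enantiomeric pairs, giving 15 + 15 = 30 stereoisomers in total.

30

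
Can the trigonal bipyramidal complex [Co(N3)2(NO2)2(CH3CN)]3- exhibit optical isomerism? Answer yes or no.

Systematic enumeration (placing each ligand type in turn and discarding arrangements equivalent by rotation or reflection) gives 5 geometric isomers.
One of these lacks any improper symmetry element and so occurs as an enantiomeric pair, giving 5 + 1 = 6 stereoisomers in total.

yes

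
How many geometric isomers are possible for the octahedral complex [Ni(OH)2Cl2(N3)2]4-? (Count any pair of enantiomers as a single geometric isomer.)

The six octahedral sites form three mutually perpendicular trans pairs.
Working through the distinct placements yields 5 geometric isomers: OH trans, Cl trans, N3 trans; OH cis, Cl trans, N3 cis; OH trans, Cl cis, N3 cis; OH cis, Cl cis, N3 cis (chiral); OH cis, Cl cis, N3 trans.

5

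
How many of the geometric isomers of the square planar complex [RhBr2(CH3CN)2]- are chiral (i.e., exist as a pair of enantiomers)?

0

A square has two trans pairs of vertices; adjacent vertices are cis.
Systematic placement gives 2 geometric isomers: Br cis; Br trans.
Each arrangement has an internal mirror plane or centre of symmetry, so none is chiral.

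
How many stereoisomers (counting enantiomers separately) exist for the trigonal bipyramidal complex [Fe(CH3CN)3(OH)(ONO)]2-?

In a trigonal bipyramid the two axial positions differ from the three equatorial ones.
Working through the distinct placements yields 4 geometric isomers: OH equatorial, ONO equatorial; OH axial, ONO equatorial; OH equatorial, ONO axial; OH axial, ONO axial.
Each arrangement has an internal mirror plane or centre of symmetry, so none is chiral.

4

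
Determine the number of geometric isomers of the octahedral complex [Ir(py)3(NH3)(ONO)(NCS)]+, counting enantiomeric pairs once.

In an octahedral complex each vertex has one trans partner and four cis neighbours.
Working through the distinct placements yields 4 geometric isomers: py mer (3 arrangements); py fac (chiral).

4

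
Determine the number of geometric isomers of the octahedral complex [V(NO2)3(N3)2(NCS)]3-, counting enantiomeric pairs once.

The six octahedral sites form three mutually perpendicular trans pairs.
The distinct arrangements are (3 in all): NO2 mer, N3 trans; NO2 mer, N3 cis; NO2 fac, N3 cis.

3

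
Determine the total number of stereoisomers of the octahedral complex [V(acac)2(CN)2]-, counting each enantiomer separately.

3

An octahedron has six vertices in three trans pairs; every non-trans pair is cis.
Each acac is bidentate and must span two cis positions.
There are 2 geometric isomers: CN trans; CN cis (chiral).
One of these lacks any improper symmetry element and so occurs as an enantiomeric pair, giving 2 + 1 = 3 stereoisomers in total.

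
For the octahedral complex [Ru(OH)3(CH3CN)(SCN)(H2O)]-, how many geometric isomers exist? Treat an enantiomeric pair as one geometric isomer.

4

The distinct arrangements are (4 in all): OH mer (3 arrangements); OH fac (chiral).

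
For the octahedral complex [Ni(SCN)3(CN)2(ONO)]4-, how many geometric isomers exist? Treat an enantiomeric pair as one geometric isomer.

3

In an octahedral complex each vertex has one trans partner and four cis neighbours.
There are 3 geometric isomers: SCN mer, CN trans; SCN mer, CN cis; SCN fac, CN cis.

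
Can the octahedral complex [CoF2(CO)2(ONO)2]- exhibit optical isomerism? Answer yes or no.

An octahedron has six vertices in three trans pairs; every non-trans pair is cis.
The distinct arrangements are (5 in all): F trans, CO trans, ONO trans; F cis, CO trans, ONO cis; F cis, CO cis, ONO trans; F cis, CO cis, ONO cis (chiral); F trans, CO cis, ONO cis.
One of these lacks any improper symmetry element and so occurs as an enantiomeric pair, giving 5 + 1 = 6 stereoisomers in total.

yes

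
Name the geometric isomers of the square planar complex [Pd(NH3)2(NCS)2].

cis and trans

The distinct arrangements are (2 in all): NH3 cis; NH3 trans.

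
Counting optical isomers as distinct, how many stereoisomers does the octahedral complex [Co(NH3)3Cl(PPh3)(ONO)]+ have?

Working through the distinct placements yields 4 geometric isomers: NH3 mer (3 arrangements); NH3 fac (chiral).
One of these lacks any improper symmetry element and so occurs as an enantiomeric pair, giving 4 + 1 = 5 stereoisomers in total.

5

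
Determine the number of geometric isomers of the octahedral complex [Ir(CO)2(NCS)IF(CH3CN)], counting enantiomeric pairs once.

9

Exhaustive case analysis gives 9 geometric isomers.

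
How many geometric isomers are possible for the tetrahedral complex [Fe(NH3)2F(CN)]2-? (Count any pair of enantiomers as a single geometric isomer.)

1

In a tetrahedral complex all four positions are equivalent and every pair of ligands is adjacent — there is no cis/trans distinction.
Only one geometric arrangement is possible.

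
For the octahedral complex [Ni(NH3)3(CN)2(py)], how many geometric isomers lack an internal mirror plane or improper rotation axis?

0

The distinct arrangements are (3 in all): NH3 mer, CN trans; NH3 fac, CN cis; NH3 mer, CN cis.
Each arrangement has an internal mirror plane or centre of symmetry, so none is chiral.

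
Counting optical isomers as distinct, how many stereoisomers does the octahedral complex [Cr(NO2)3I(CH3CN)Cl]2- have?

An octahedron has six vertices in three trans pairs; every non-trans pair is cis.
The distinct arrangements are (4 in all): NO2 mer (3 arrangements); NO2 fac (chiral).
One of these lacks any improper symmetry element and so occurs as an enantiomeric pair, giving 4 + 1 = 5 stereoisomers in total.

5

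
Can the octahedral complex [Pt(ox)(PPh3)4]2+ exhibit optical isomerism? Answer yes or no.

In an octahedral complex each vertex has one trans partner and four cis neighbours.
Each ox is bidentate and must span two cis positions.
Only one geometric arrangement is possible.

no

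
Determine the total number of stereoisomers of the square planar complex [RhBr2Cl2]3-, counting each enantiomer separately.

In a square planar complex each vertex has one trans partner and two cis neighbours.
The distinct arrangements are (2 in all): Br cis; Br trans.
Each arrangement has an internal mirror plane or centre of symmetry, so none is chiral.

2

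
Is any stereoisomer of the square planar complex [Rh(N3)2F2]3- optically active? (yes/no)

no

In a square planar complex each vertex has one trans partner and two cis neighbours.
Working through the distinct placements yields 2 geometric isomers: N3 cis; N3 trans.
Each arrangement has an internal mirror plane or centre of symmetry, so none is chiral.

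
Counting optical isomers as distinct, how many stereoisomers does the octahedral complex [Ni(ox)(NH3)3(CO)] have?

Each ox is bidentate and must span two cis positions.
Working through the distinct placements yields 2 geometric isomers: NH3 fac; NH3 mer.
Each arrangement has an internal mirror plane or centre of symmetry, so none is chiral.

2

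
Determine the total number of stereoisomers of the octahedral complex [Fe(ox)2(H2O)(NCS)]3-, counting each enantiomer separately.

3

Each ox is bidentate and must span two cis positions.
There are 2 geometric isomers: H2O and NCS mutually trans; H2O and NCS mutually cis (chiral).
One of these lacks any improper symmetry element and so occurs as an enantiomeric pair, giving 2 + 1 = 3 stereoisomers in total.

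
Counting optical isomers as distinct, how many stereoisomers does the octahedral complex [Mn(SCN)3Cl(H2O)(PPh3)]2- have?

In an octahedral complex each vertex has one trans partner and four cis neighbours.
The distinct arrangements are (4 in all): SCN mer (3 arrangements); SCN fac (chiral).
One of these lacks any improper symmetry element and so occurs as an enantiomeric pair, giving 4 + 1 = 5 stereoisomers in total.

5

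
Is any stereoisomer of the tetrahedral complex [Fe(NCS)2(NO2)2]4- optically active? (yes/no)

no

In a tetrahedral complex all four positions are equivalent and every pair of ligands is adjacent — there is no cis/trans distinction.
Only one geometric arrangement is possible.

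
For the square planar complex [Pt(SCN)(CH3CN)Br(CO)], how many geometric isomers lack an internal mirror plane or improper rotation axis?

0

In a square planar complex each vertex has one trans partner and two cis neighbours.
Working through the distinct placements yields 3 geometric isomers: (Br/CO trans, CH3CN/SCN trans); (Br/SCN trans, CH3CN/CO trans); (Br/CH3CN trans, CO/SCN trans).
Each arrangement has an internal mirror plane or centre of symmetry, so none is chiral.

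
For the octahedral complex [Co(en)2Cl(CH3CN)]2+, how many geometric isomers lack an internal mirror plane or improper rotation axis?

1

The six octahedral sites form three mutually perpendicular trans pairs.
Each en is bidentate and must span two cis positions.
There are 2 geometric isomers: Cl and CH3CN mutually trans; Cl and CH3CN mutually cis (chiral).
One of these lacks any improper symmetry element and so occurs as an enantiomeric pair, giving 2 + 1 = 3 stereoisomers in total.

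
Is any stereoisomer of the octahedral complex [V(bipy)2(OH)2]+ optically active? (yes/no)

An octahedron has six vertices in three trans pairs; every non-trans pair is cis.
Each bipy is bidentate and must span two cis positions.
There are 2 geometric isomers: OH trans; OH cis (chiral).
One of these lacks any improper symmetry element and so occurs as an enantiomeric pair, giving 2 + 1 = 3 stereoisomers in total.

yes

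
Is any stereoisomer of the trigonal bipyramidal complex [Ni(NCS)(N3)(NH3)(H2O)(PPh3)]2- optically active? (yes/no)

yes

In a trigonal bipyramid the two axial positions differ from the three equatorial ones.
Placing the ligands in turn and identifying arrangements related by rotation or reflection leaves 10 distinct geometric isomers.
Of these, 10 lack any improper symmetry element and so occur as enantiomeric pairs, giving 10 + 10 = 20 stereoisomers in total.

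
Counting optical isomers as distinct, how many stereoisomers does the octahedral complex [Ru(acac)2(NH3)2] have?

In an octahedral complex each vertex has one trans partner and four cis neighbours.
Each acac is bidentate and must span two cis positions.
Working through the distinct placements yields 2 geometric isomers: NH3 trans; NH3 cis (chiral).
One of these lacks any improper symmetry element and so occurs as an enantiomeric pair, giving 2 + 1 = 3 stereoisomers in total.

3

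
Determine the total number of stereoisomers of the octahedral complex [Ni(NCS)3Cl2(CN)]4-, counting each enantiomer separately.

The six octahedral sites form three mutually perpendicular trans pairs.
There are 3 geometric isomers: NCS mer, Cl cis; NCS mer, Cl trans; NCS fac, Cl cis.
Each arrangement has an internal mirror plane or centre of symmetry, so none is chiral.

3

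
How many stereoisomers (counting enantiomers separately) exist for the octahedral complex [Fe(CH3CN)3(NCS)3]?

2

The distinct arrangements are (2 in all): CH3CN mer; CH3CN fac.
Each arrangement has an internal mirror plane or centre of symmetry, so none is chiral.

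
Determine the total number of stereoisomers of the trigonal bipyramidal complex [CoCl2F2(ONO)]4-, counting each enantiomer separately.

A trigonal bipyramid has two axial and three equatorial sites, which are chemically inequivalent.
Systematic enumeration (placing each ligand type in turn and discarding arrangements equivalent by rotation or reflection) gives 5 geometric isomers.
One of these lacks any improper symmetry element and so occurs as an enantiomeric pair, giving 5 + 1 = 6 stereoisomers in total.

6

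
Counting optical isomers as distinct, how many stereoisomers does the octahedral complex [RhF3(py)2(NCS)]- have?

3

The six octahedral sites form three mutually perpendicular trans pairs.
The distinct arrangements are (3 in all): F mer, py trans; F mer, py cis; F fac, py cis.
Each arrangement has an internal mirror plane or centre of symmetry, so none is chiral.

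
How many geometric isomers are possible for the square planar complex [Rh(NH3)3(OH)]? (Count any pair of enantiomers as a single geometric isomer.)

A square has two trans pairs of vertices; adjacent vertices are cis.
Only one geometric arrangement is possible.

1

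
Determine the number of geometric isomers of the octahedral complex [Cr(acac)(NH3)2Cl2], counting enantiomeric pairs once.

3

Each acac is bidentate and must span two cis positions.
Working through the distinct placements yields 3 geometric isomers: NH3 cis, Cl trans; NH3 cis, Cl cis (chiral); NH3 trans, Cl cis.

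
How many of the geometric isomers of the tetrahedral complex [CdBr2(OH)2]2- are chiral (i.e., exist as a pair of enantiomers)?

0

In a tetrahedral complex all four positions are equivalent and every pair of ligands is adjacent — there is no cis/trans distinction.
Only one geometric arrangement is possible.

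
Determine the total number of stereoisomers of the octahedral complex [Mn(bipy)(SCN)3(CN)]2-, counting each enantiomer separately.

2

The six octahedral sites form three mutually perpendicular trans pairs.
Each bipy is bidentate and must span two cis positions.
Working through the distinct placements yields 2 geometric isomers: SCN fac; SCN mer.
Each arrangement has an internal mirror plane or centre of symmetry, so none is chiral.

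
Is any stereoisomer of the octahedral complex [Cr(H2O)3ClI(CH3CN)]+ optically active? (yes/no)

yes

In an octahedral complex each vertex has one trans partner and four cis neighbours.
Systematic placement gives 4 geometric isomers: H2O mer (3 arrangements); H2O fac (chiral).
One of these lacks any improper symmetry element and so occurs as an enantiomeric pair, giving 4 + 1 = 5 stereoisomers in total.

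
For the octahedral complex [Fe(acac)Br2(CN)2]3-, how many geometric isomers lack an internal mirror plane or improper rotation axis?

1

Each acac is bidentate and must span two cis positions.
Working through the distinct placements yields 3 geometric isomers: Br trans, CN cis; Br cis, CN cis (chiral); Br cis, CN trans.
One of these lacks any improper symmetry element and so occurs as an enantiomeric pair, giving 3 + 1 = 4 stereoisomers in total.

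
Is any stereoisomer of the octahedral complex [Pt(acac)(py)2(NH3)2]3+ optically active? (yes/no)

yes

In an octahedral complex each vertex has one trans partner and four cis neighbours.
Each acac is bidentate and must span two cis positions.
There are 3 geometric isomers: py cis, NH3 trans; py trans, NH3 cis; py cis, NH3 cis (chiral).
One of these lacks any improper symmetry element and so occurs as an enantiomeric pair, giving 3 + 1 = 4 stereoisomers in total.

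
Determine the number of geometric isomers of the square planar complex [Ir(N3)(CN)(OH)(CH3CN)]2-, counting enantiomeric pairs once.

3

The distinct arrangements are (3 in all): (CH3CN/N3 trans, CN/OH trans); (CH3CN/OH trans, CN/N3 trans); (CH3CN/CN trans, N3/OH trans).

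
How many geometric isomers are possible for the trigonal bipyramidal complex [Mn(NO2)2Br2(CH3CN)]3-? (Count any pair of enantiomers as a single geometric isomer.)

A trigonal bipyramid has two axial and three equatorial sites, which are chemically inequivalent.
Systematic enumeration (placing each ligand type in turn and discarding arrangements equivalent by rotation or reflection) gives 5 geometric isomers.

5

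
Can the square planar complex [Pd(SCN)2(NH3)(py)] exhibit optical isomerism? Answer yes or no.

A square has two trans pairs of vertices; adjacent vertices are cis.
Working through the distinct placements yields 2 geometric isomers: SCN cis; SCN trans.
Each arrangement has an internal mirror plane or centre of symmetry, so none is chiral.

no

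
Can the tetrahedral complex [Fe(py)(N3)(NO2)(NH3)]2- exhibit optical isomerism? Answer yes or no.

In a tetrahedral complex all four positions are equivalent and every pair of ligands is adjacent — there is no cis/trans distinction.
Only one geometric arrangement is possible; it has no improper symmetry element, so it exists as a pair of enantiomers (2 stereoisomers).

yes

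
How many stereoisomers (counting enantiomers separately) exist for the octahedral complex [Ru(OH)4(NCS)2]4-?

The six octahedral sites form three mutually perpendicular trans pairs.
There are 2 geometric isomers: NCS trans; NCS cis.
Each arrangement has an internal mirror plane or centre of symmetry, so none is chiral.

2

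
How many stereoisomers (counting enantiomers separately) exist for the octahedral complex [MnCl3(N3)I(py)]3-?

5

An octahedron has six vertices in three trans pairs; every non-trans pair is cis.
Systematic placement gives 4 geometric isomers: Cl mer (3 arrangements); Cl fac (chiral).
One of these lacks any improper symmetry element and so occurs as an enantiomeric pair, giving 4 + 1 = 5 stereoisomers in total.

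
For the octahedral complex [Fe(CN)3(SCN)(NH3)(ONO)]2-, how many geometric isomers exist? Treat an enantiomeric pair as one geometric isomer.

4

The six octahedral sites form three mutually perpendicular trans pairs.
Working through the distinct placements yields 4 geometric isomers: CN mer (3 arrangements); CN fac (chiral).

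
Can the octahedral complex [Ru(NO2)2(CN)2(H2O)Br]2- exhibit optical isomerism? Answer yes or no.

In an octahedral complex each vertex has one trans partner and four cis neighbours.
There are 6 geometric isomers: NO2 trans, CN cis; NO2 cis, CN cis (3 arrangements, 2 chiral); NO2 trans, CN trans; NO2 cis, CN trans.
Of these, 2 lack any improper symmetry element and so occur as enantiomeric pairs, giving 6 + 2 = 8 stereoisomers in total.

yes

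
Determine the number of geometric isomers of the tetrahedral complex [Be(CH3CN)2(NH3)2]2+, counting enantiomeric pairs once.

1

In a tetrahedral complex all four positions are equivalent and every pair of ligands is adjacent — there is no cis/trans distinction.
Only one geometric arrangement is possible.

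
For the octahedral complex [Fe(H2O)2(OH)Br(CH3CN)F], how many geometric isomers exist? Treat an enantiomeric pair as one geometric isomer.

9

Systematic enumeration (placing each ligand type in turn and discarding arrangements equivalent by rotation or reflection) gives 9 geometric isomers.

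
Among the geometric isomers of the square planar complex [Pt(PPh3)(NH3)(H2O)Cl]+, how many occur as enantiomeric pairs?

The distinct arrangements are (3 in all): (Cl/NH3 trans, H2O/PPh3 trans); (Cl/PPh3 trans, H2O/NH3 trans); (Cl/H2O trans, NH3/PPh3 trans).
Each arrangement has an internal mirror plane or centre of symmetry, so none is chiral.

0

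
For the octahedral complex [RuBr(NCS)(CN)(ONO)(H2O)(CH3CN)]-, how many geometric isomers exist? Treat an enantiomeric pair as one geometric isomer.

15

In an octahedral complex each vertex has one trans partner and four cis neighbours.
Exhaustive case analysis gives 15 geometric isomers.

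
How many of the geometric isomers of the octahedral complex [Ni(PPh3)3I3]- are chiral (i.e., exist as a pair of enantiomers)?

0

The six octahedral sites form three mutually perpendicular trans pairs.
Systematic placement gives 2 geometric isomers: PPh3 mer; PPh3 fac.
Each arrangement has an internal mirror plane or centre of symmetry, so none is chiral.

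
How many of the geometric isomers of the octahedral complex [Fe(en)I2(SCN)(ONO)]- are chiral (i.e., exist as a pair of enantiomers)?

Each en is bidentate and must span two cis positions.
Systematic placement gives 4 geometric isomers: I trans; I cis (3 arrangements, 2 chiral).
Of these, 2 lack any improper symmetry element and so occur as enantiomeric pairs, giving 4 + 2 = 6 stereoisomers in total.

2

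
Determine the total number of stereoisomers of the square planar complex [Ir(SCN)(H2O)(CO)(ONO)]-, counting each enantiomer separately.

A square has two trans pairs of vertices; adjacent vertices are cis.
Working through the distinct placements yields 3 geometric isomers: (CO/ONO trans, H2O/SCN trans); (CO/SCN trans, H2O/ONO trans); (CO/H2O trans, ONO/SCN trans).
Each arrangement has an internal mirror plane or centre of symmetry, so none is chiral.

3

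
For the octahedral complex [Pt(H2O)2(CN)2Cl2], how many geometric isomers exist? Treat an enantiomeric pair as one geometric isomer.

An octahedron has six vertices in three trans pairs; every non-trans pair is cis.
There are 5 geometric isomers: H2O trans, CN trans, Cl trans; H2O cis, CN trans, Cl cis; H2O trans, CN cis, Cl cis; H2O cis, CN cis, Cl cis (chiral); H2O cis, CN cis, Cl trans.

5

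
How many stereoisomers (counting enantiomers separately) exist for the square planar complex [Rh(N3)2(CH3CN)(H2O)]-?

In a square planar complex each vertex has one trans partner and two cis neighbours.
There are 2 geometric isomers: N3 cis; N3 trans.
Each arrangement has an internal mirror plane or centre of symmetry, so none is chiral.

2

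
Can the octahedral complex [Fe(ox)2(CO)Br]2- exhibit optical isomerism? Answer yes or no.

Each ox is bidentate and must span two cis positions.
Working through the distinct placements yields 2 geometric isomers: CO and Br mutually trans; CO and Br mutually cis (chiral).
One of these lacks any improper symmetry element and so occurs as an enantiomeric pair, giving 2 + 1 = 3 stereoisomers in total.

yes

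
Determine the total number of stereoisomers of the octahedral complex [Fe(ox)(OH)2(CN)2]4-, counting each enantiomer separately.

An octahedron has six vertices in three trans pairs; every non-trans pair is cis.
Each ox is bidentate and must span two cis positions.
The distinct arrangements are (3 in all): OH cis, CN trans; OH cis, CN cis (chiral); OH trans, CN cis.
One of these lacks any improper symmetry element and so occurs as an enantiomeric pair, giving 3 + 1 = 4 stereoisomers in total.

4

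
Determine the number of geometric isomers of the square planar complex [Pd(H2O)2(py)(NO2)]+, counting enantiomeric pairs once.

2

In a square planar complex each vertex has one trans partner and two cis neighbours.
The distinct arrangements are (2 in all): H2O cis; H2O trans.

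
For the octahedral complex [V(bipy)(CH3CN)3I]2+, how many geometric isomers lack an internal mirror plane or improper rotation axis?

Each bipy is bidentate and must span two cis positions.
Systematic placement gives 2 geometric isomers: CH3CN mer; CH3CN fac.
Each arrangement has an internal mirror plane or centre of symmetry, so none is chiral.

0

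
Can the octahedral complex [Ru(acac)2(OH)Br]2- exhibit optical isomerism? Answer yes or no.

yes

In an octahedral complex each vertex has one trans partner and four cis neighbours.
Each acac is bidentate and must span two cis positions.
Working through the distinct placements yields 2 geometric isomers: OH and Br mutually trans; OH and Br mutually cis (chiral).
One of these lacks any improper symmetry element and so occurs as an enantiomeric pair, giving 2 + 1 = 3 stereoisomers in total.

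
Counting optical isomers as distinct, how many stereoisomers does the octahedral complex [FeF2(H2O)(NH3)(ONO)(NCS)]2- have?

In an octahedral complex each vertex has one trans partner and four cis neighbours.
Systematic enumeration (placing each ligand type in turn and discarding arrangements equivalent by rotation or reflection) gives 9 geometric isomers.
Of these, 6 lack any improper symmetry element and so occur as enantiomeric pairs, giving 9 + 6 = 15 stereoisomers in total.

15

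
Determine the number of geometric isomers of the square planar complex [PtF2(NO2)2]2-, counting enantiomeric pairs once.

2

A square has two trans pairs of vertices; adjacent vertices are cis.
Systematic placement gives 2 geometric isomers: F cis; F trans.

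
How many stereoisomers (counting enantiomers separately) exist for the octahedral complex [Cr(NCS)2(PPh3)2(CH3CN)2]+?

6

An octahedron has six vertices in three trans pairs; every non-trans pair is cis.
Systematic placement gives 5 geometric isomers: NCS trans, PPh3 trans, CH3CN trans; NCS cis, PPh3 cis, CH3CN trans; NCS cis, PPh3 trans, CH3CN cis; NCS cis, PPh3 cis, CH3CN cis (chiral); NCS trans, PPh3 cis, CH3CN cis.
One of these lacks any improper symmetry element and so occurs as an enantiomeric pair, giving 5 + 1 = 6 stereoisomers in total.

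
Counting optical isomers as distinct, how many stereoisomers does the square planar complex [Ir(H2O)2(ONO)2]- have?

2

In a square planar complex each vertex has one trans partner and two cis neighbours.
The distinct arrangements are (2 in all): H2O cis; H2O trans.
Each arrangement has an internal mirror plane or centre of symmetry, so none is chiral.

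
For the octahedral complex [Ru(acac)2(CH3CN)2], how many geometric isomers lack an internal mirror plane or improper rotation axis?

1

In an octahedral complex each vertex has one trans partner and four cis neighbours.
Each acac is bidentate and must span two cis positions.
The distinct arrangements are (2 in all): CH3CN trans; CH3CN cis (chiral).
One of these lacks any improper symmetry element and so occurs as an enantiomeric pair, giving 2 + 1 = 3 stereoisomers in total.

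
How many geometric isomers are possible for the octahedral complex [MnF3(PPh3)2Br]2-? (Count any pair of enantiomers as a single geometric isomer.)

3

The distinct arrangements are (3 in all): F mer, PPh3 trans; F fac, PPh3 cis; F mer, PPh3 cis.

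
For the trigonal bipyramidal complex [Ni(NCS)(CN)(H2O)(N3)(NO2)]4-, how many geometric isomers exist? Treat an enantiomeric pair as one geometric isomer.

10

In a trigonal bipyramid the two axial positions differ from the three equatorial ones.
Systematic enumeration (placing each ligand type in turn and discarding arrangements equivalent by rotation or reflection) gives 10 geometric isomers.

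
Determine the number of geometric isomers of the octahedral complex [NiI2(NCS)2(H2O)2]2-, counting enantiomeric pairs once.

5

In an octahedral complex each vertex has one trans partner and four cis neighbours.
Systematic placement gives 5 geometric isomers: I trans, NCS trans, H2O trans; I cis, NCS cis, H2O trans; I cis, NCS trans, H2O cis; I cis, NCS cis, H2O cis (chiral); I trans, NCS cis, H2O cis.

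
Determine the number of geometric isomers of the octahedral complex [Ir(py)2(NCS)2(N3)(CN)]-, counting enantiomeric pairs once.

6

In an octahedral complex each vertex has one trans partner and four cis neighbours.
Systematic placement gives 6 geometric isomers: py trans, NCS trans; py cis, NCS cis (3 arrangements, 2 chiral); py trans, NCS cis; py cis, NCS trans.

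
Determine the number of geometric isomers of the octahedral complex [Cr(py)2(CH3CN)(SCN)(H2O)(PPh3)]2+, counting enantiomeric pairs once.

In an octahedral complex each vertex has one trans partner and four cis neighbours.
Placing the ligands in turn and identifying arrangements related by rotation or reflection leaves 9 distinct geometric isomers.

9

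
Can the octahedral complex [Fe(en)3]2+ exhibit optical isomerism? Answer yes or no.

yes

The six octahedral sites form three mutually perpendicular trans pairs.
Each en is bidentate and must span two cis positions.
Only one geometric arrangement is possible; it has no improper symmetry element, so it exists as a pair of enantiomers (2 stereoisomers).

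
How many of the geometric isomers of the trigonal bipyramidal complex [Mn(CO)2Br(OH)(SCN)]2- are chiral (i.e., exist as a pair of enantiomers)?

3

A trigonal bipyramid has two axial and three equatorial sites, which are chemically inequivalent.
Exhaustive case analysis gives 7 geometric isomers.
Of these, 3 lack any improper symmetry element and so occur as enantiomeric pairs, giving 7 + 3 = 10 stereoisomers in total.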